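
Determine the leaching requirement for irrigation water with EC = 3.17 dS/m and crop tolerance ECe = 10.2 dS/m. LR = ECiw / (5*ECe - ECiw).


LR = ECiw / (5*ECe - ECiw)
LR = 3.17 / (5*10.2 - 3.17)
LR = 3.17 / 47.8300

0.0663


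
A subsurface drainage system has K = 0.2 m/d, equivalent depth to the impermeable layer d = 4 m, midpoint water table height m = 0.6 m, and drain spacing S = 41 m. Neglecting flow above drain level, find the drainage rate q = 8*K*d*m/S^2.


q = 8*K*d*m/S^2
q = 8*0.2*4*0.6/41^2
q = 3.8400 / 1681

0.0023 m/d


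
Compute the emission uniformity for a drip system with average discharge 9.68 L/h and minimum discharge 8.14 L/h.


EU = (q_min/q_avg)*100 = (8.14/9.68)*100 = 84.0909%

84.0909 %


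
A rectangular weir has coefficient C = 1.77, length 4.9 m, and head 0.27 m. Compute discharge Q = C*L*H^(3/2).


Q = C * L * H^(3/2) = 1.77 * 4.9 * 0.27^1.5 = 1.77 * 4.9 * 0.140296

1.2168 m^3/s


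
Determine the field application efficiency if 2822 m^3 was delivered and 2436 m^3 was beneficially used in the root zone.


Ea = V_root / V_field * 100 = 2436 / 2822 * 100 = 86.3218%

86.3218 %


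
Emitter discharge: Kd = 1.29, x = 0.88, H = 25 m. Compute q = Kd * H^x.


q = Kd * H^x = 1.29 * 25^0.88 = 1.29 * 16.989759

21.9168 L/h


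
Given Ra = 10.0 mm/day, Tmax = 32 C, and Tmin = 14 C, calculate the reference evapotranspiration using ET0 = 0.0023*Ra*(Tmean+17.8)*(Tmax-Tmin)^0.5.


Tmean = (Tmax + Tmin)/2 = (32 + 14)/2 = 23.0
ET0 = 0.0023 * 10.0 * (23.0 + 17.8) * sqrt(32 - 14)
ET0 = 0.0023 * 10.0 * 40.8 * 4.242641

3.9813 mm/day


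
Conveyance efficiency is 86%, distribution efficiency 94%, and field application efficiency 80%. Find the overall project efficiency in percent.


Ec = 0.86, Eb = 0.94, Ea = 0.8
E = 0.86 * 0.94 * 0.8 * 100 = 64.6720%

64.6720 %


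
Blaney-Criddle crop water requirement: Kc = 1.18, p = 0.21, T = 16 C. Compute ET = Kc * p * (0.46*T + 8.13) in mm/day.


ET = Kc * p * (0.46*T + 8.13)
ET = 1.18 * 0.21 * (0.46*16 + 8.13)
ET = 1.18 * 0.21 * 15.4900

3.8384 mm/day


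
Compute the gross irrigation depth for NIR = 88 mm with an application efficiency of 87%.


Ea = 87% = 0.87
GID = NIR / Ea = 88 / 0.87 = 101.1494 mm

101.1494 mm


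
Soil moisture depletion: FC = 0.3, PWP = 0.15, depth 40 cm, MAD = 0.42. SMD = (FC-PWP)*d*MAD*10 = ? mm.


SMD = (FC - PWP) * d * MAD * 10
SMD = (0.3 - 0.15) * 40 * 0.42 * 10
SMD = 0.1500 * 40 * 0.42 * 10

25.2000 mm


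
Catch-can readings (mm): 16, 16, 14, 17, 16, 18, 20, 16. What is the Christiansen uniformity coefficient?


mean = 16.625000 mm
MAD = 1.281250 mm
CU = (1 - 1.281250/16.625000)*100

92.2932 %


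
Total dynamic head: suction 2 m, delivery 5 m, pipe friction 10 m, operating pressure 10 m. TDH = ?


TDH = Hs + Hd + hf + Hp = 2 + 5 + 10 + 10 = 27

27 m


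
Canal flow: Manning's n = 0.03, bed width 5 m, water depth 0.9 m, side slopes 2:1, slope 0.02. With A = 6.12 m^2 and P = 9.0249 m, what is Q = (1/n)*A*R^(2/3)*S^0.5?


R = A/P = 6.12/9.0249 = 0.678124
Q = (1/0.03) * 6.12 * 0.678124^(2/3) * 0.02^0.5

22.2682 m^3/s


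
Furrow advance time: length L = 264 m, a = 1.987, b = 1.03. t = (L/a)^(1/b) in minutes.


t = (L/a)^(1/b)
t = (264/1.987)^(1/1.03)
t = 132.863613^(1/1.03)

115.2283 min


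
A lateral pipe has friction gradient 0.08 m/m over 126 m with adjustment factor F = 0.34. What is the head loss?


hf = J * L * F = 0.08 * 126 * 0.34 = 3.4272 m

3.4272 m


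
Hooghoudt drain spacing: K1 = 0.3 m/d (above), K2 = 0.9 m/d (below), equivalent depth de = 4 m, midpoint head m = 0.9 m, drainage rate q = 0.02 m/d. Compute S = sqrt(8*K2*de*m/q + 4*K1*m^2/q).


S^2 = 8*K2*de*m/q + 4*K1*m^2/q
S^2 = 8*0.9*4*0.9/0.02 + 4*0.3*0.9^2/0.02
S = sqrt(1344.6000)

36.6688 m


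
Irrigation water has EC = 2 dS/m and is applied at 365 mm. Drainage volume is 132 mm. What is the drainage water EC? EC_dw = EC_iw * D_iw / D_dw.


EC_dw = EC_iw * D_iw / D_dw
EC_dw = 2 * 365 / 132
EC_dw = 730 / 132

5.5303 dS/m


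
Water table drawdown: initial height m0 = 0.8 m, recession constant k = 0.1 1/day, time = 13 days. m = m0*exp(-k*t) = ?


m = m0 * exp(-k*t)
m = 0.8 * exp(-0.1 * 13)
m = 0.8 * exp(-1.3000)

0.2180 m


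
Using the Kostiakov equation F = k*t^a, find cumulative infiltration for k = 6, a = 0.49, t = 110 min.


F = k * t^a = 6 * 110^0.49
F = 6 * 10.006505

60.0390 mm


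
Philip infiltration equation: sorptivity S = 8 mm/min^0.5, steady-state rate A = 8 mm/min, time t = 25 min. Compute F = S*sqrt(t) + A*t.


F = S*sqrt(t) + A*t
F = 8*sqrt(25) + 8*25
F = 8*5.000000 + 200

240.0000 mm


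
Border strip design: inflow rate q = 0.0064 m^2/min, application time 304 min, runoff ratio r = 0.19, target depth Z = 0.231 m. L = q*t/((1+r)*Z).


L = q*t/((1+r)*Z)
L = 0.0064*304/((1+0.19)*0.231)
L = 1.9456/0.27489

7.0777 m


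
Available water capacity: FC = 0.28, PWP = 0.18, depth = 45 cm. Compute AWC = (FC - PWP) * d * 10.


AWC = (FC - PWP) * d * 10
AWC = (0.28 - 0.18) * 45 * 10
AWC = 0.1000 * 45 * 10

45.0000 mm


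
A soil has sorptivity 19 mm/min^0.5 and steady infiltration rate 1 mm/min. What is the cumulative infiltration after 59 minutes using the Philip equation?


F = S*sqrt(t) + A*t
F = 19*sqrt(59) + 1*59
F = 19*7.681146 + 59

204.9418 mm


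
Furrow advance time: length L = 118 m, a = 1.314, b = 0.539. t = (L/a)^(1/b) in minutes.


t = (L/a)^(1/b)
t = (118/1.314)^(1/0.539)
t = 89.802131^(1/0.539)

4206.3793 min


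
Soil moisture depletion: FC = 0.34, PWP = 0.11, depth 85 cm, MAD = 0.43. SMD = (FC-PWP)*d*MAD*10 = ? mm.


SMD = (FC - PWP) * d * MAD * 10
SMD = (0.34 - 0.11) * 85 * 0.43 * 10
SMD = 0.2300 * 85 * 0.43 * 10

84.0650 mm


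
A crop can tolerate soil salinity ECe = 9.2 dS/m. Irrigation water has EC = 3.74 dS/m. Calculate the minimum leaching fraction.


LR = ECiw / (5*ECe - ECiw)
LR = 3.74 / (5*9.2 - 3.74)
LR = 3.74 / 42.2600

0.0885


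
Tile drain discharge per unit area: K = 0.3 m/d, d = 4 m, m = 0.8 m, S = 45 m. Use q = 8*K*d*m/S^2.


q = 8*K*d*m/S^2
q = 8*0.3*4*0.8/45^2
q = 7.6800 / 2025

0.0038 m/d


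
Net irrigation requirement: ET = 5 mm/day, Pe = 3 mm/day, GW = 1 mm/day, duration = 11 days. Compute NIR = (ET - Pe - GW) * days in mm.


Daily deficit = ET - Pe - GW = 5 - 3 - 1 = 1 mm/day
NIR = 1 * 11 = 11 mm

11.0000 mm


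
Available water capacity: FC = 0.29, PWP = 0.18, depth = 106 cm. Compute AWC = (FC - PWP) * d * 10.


AWC = (FC - PWP) * d * 10
AWC = (0.29 - 0.18) * 106 * 10
AWC = 0.1100 * 106 * 10

116.6000 mm


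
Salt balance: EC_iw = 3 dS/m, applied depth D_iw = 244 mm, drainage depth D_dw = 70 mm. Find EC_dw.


EC_dw = EC_iw * D_iw / D_dw
EC_dw = 3 * 244 / 70
EC_dw = 732 / 70

10.4571 dS/m


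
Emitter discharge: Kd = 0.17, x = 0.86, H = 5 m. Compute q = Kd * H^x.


q = Kd * H^x = 0.17 * 5^0.86 = 0.17 * 3.991298

0.6785 L/h


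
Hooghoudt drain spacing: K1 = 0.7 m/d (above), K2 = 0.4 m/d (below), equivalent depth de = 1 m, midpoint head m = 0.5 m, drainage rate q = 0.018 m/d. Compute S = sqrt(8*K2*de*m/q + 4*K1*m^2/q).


S^2 = 8*K2*de*m/q + 4*K1*m^2/q
S^2 = 8*0.4*1*0.5/0.018 + 4*0.7*0.5^2/0.018
S = sqrt(127.7778)

11.3039 m


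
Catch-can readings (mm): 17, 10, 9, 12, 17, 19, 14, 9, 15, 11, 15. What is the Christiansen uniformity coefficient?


mean = 13.454545 mm
MAD = 2.958678 mm
CU = (1 - 2.958678/13.454545)*100

78.0098 %


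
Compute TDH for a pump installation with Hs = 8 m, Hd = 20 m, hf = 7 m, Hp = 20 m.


TDH = Hs + Hd + hf + Hp = 8 + 20 + 7 + 20 = 55

55 m


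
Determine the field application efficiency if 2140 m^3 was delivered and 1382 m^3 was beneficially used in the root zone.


Ea = V_root / V_field * 100 = 1382 / 2140 * 100 = 64.5794%

64.5794 %


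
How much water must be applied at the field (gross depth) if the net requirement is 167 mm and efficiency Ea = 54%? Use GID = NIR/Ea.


Ea = 54% = 0.54
GID = NIR / Ea = 167 / 0.54 = 309.2593 mm

309.2593 mm


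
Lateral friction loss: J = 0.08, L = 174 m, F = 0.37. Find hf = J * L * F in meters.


hf = J * L * F = 0.08 * 174 * 0.37 = 5.1504 m

5.1504 m


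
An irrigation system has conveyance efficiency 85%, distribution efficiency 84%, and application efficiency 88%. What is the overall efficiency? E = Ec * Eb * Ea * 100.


Ec = 0.85, Eb = 0.84, Ea = 0.88
E = 0.85 * 0.84 * 0.88 * 100 = 62.8320%

62.8320 %


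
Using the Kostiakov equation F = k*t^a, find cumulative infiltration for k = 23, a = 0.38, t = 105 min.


F = k * t^a = 23 * 105^0.38
F = 23 * 5.862083

134.8279 mm


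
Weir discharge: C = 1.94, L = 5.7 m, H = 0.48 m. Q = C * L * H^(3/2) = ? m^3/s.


Q = C * L * H^(3/2) = 1.94 * 5.7 * 0.48^1.5 = 1.94 * 5.7 * 0.332554

3.6774 m^3/s


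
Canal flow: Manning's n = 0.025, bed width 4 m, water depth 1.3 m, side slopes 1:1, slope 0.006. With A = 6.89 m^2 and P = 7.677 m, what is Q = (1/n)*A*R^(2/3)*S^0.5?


R = A/P = 6.89/7.677 = 0.897486
Q = (1/0.025) * 6.89 * 0.897486^(2/3) * 0.006^0.5

19.8628 m^3/s


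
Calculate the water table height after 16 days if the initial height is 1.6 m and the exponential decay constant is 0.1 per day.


m = m0 * exp(-k*t)
m = 1.6 * exp(-0.1 * 16)
m = 1.6 * exp(-1.6000)

0.3230 m


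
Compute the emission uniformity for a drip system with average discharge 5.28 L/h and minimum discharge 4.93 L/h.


EU = (q_min/q_avg)*100 = (4.93/5.28)*100 = 93.3712%

93.3712 %


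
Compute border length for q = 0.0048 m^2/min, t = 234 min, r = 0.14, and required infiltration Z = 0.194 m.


L = q*t/((1+r)*Z)
L = 0.0048*234/((1+0.14)*0.194)
L = 1.1232/0.22116

5.0787 m


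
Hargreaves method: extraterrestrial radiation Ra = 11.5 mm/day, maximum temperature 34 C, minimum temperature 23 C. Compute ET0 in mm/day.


Tmean = (Tmax + Tmin)/2 = (34 + 23)/2 = 28.5
ET0 = 0.0023 * 11.5 * (28.5 + 17.8) * sqrt(34 - 23)
ET0 = 0.0023 * 11.5 * 46.3 * 3.316625

4.0617 mm/day


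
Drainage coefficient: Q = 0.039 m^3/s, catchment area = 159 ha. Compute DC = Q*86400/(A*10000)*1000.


DC = Q * 86400 / (A * 10000) * 1000
DC = 0.039 * 86400 / (159 * 10000) * 1000
DC = 3369600.0000 / 1590000

2.1192 mm/day


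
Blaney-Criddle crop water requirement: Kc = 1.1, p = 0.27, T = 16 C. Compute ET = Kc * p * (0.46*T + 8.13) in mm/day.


ET = Kc * p * (0.46*T + 8.13)
ET = 1.1 * 0.27 * (0.46*16 + 8.13)
ET = 1.1 * 0.27 * 15.4900

4.6005 mm/day


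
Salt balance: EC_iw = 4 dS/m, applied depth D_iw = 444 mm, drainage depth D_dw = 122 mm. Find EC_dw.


EC_dw = EC_iw * D_iw / D_dw
EC_dw = 4 * 444 / 122
EC_dw = 1776 / 122

14.5574 dS/m


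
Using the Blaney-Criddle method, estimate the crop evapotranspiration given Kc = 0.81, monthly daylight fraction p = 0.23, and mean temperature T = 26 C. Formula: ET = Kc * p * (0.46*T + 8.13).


ET = Kc * p * (0.46*T + 8.13)
ET = 0.81 * 0.23 * (0.46*26 + 8.13)
ET = 0.81 * 0.23 * 20.0900

3.7428 mm/day


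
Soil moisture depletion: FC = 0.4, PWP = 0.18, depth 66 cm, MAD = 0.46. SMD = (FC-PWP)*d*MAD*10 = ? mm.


SMD = (FC - PWP) * d * MAD * 10
SMD = (0.4 - 0.18) * 66 * 0.46 * 10
SMD = 0.2200 * 66 * 0.46 * 10

66.7920 mm


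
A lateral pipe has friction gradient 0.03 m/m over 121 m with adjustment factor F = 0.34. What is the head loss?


hf = J * L * F = 0.03 * 121 * 0.34 = 1.2342 m

1.2342 m


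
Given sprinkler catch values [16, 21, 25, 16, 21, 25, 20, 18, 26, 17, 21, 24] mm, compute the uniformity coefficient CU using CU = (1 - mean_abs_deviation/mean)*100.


mean = 20.833333 mm
MAD = 2.861111 mm
CU = (1 - 2.861111/20.833333)*100

86.2667 %


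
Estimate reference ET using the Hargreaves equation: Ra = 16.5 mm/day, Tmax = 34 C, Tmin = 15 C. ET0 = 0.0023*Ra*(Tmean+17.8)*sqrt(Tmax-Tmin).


Tmean = (Tmax + Tmin)/2 = (34 + 15)/2 = 24.5
ET0 = 0.0023 * 16.5 * (24.5 + 17.8) * sqrt(34 - 15)
ET0 = 0.0023 * 16.5 * 42.3 * 4.358899

6.9973 mm/day


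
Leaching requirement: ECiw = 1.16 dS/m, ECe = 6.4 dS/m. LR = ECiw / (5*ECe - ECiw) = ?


LR = ECiw / (5*ECe - ECiw)
LR = 1.16 / (5*6.4 - 1.16)
LR = 1.16 / 30.8400

0.0376


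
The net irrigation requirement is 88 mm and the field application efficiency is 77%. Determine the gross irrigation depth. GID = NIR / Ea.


Ea = 77% = 0.77
GID = NIR / Ea = 88 / 0.77 = 114.2857 mm

114.2857 mm


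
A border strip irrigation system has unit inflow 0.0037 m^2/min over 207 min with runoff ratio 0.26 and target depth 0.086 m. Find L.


L = q*t/((1+r)*Z)
L = 0.0037*207/((1+0.26)*0.086)
L = 0.7659/0.10836

7.0681 m


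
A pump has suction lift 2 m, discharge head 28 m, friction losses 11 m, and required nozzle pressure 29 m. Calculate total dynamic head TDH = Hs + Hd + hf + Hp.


TDH = Hs + Hd + hf + Hp = 2 + 28 + 11 + 29 = 70

70 m


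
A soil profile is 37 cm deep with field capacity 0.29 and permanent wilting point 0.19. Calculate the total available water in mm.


AWC = (FC - PWP) * d * 10
AWC = (0.29 - 0.19) * 37 * 10
AWC = 0.1000 * 37 * 10

37.0000 mm


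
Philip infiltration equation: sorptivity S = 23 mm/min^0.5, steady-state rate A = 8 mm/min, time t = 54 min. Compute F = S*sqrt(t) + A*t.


F = S*sqrt(t) + A*t
F = 23*sqrt(54) + 8*54
F = 23*7.348469 + 432

601.0148 mm


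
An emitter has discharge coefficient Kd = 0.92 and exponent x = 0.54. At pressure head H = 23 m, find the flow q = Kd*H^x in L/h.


q = Kd * H^x = 0.92 * 23^0.54 = 0.92 * 5.436671

5.0017 L/h


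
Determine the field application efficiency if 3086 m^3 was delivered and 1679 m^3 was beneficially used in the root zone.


Ea = V_root / V_field * 100 = 1679 / 3086 * 100 = 54.4070%

54.4070 %


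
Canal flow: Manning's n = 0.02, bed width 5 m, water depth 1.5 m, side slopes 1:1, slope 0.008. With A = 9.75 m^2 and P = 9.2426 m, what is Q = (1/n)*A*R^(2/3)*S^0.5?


R = A/P = 9.75/9.2426 = 1.054898
Q = (1/0.02) * 9.75 * 1.054898^(2/3) * 0.008^0.5

45.1849 m^3/s


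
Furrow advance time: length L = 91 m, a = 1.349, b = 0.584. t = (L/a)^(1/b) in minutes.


t = (L/a)^(1/b)
t = (91/1.349)^(1/0.584)
t = 67.457376^(1/0.584)

1354.8766 min


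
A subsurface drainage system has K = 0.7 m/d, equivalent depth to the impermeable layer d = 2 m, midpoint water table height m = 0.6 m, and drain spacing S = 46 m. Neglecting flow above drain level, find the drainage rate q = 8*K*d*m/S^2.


q = 8*K*d*m/S^2
q = 8*0.7*2*0.6/46^2
q = 6.7200 / 2116

0.0032 m/d


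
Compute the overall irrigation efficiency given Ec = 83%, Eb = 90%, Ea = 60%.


Ec = 0.83, Eb = 0.9, Ea = 0.6
E = 0.83 * 0.9 * 0.6 * 100 = 44.8200%

44.8200 %


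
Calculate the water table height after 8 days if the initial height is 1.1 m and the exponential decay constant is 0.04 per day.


m = m0 * exp(-k*t)
m = 1.1 * exp(-0.04 * 8)
m = 1.1 * exp(-0.3200)

0.7988 m


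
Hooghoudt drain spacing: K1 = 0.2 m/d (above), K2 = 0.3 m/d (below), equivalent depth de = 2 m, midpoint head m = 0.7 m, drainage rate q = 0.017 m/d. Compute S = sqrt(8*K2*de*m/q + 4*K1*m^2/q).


S^2 = 8*K2*de*m/q + 4*K1*m^2/q
S^2 = 8*0.3*2*0.7/0.017 + 4*0.2*0.7^2/0.017
S = sqrt(220.7059)

14.8562 m


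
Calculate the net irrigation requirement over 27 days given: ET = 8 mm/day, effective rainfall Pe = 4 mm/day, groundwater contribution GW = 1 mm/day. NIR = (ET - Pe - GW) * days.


Daily deficit = ET - Pe - GW = 8 - 4 - 1 = 3 mm/day
NIR = 3 * 27 = 81 mm

81.0000 mm


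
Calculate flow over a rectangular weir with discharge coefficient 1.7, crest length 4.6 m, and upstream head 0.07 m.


Q = C * L * H^(3/2) = 1.7 * 4.6 * 0.07^1.5 = 1.7 * 4.6 * 0.018520

0.1448 m^3/s


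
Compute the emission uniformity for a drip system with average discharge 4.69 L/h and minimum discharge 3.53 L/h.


EU = (q_min/q_avg)*100 = (3.53/4.69)*100 = 75.2665%

75.2665 %


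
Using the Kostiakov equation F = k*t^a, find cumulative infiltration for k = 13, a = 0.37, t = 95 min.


F = k * t^a = 13 * 95^0.37
F = 13 * 5.392097

70.0973 mm


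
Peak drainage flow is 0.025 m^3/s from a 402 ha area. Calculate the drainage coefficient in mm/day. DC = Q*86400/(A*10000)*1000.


DC = Q * 86400 / (A * 10000) * 1000
DC = 0.025 * 86400 / (402 * 10000) * 1000
DC = 2160000.0000 / 4020000

0.5373 mm/day


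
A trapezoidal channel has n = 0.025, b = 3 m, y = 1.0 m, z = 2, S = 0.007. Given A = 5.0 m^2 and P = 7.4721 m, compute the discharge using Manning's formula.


R = A/P = 5.0/7.4721 = 0.669156
Q = (1/0.025) * 5.0 * 0.669156^(2/3) * 0.007^0.5

12.8016 m^3/s


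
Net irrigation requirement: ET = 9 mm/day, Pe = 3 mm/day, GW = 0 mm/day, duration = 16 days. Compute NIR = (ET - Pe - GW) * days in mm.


Daily deficit = ET - Pe - GW = 9 - 3 - 0 = 6 mm/day
NIR = 6 * 16 = 96 mm

96.0000 mm


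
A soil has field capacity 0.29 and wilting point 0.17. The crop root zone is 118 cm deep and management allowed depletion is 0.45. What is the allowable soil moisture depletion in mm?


SMD = (FC - PWP) * d * MAD * 10
SMD = (0.29 - 0.17) * 118 * 0.45 * 10
SMD = 0.1200 * 118 * 0.45 * 10

63.7200 mm


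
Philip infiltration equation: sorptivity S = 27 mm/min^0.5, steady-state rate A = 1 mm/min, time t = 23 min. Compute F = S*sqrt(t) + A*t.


F = S*sqrt(t) + A*t
F = 27*sqrt(23) + 1*23
F = 27*4.795832 + 23

152.4875 mm


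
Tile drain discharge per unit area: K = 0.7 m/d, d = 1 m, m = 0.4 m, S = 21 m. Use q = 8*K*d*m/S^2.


q = 8*K*d*m/S^2
q = 8*0.7*1*0.4/21^2
q = 2.2400 / 441

0.0051 m/d


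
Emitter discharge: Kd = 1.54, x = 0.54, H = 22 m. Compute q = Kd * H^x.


q = Kd * H^x = 1.54 * 22^0.54 = 1.54 * 5.307723

8.1739 L/h


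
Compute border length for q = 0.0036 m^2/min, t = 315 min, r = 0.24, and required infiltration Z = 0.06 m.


L = q*t/((1+r)*Z)
L = 0.0036*315/((1+0.24)*0.06)
L = 1.134/0.0744

15.2419 m


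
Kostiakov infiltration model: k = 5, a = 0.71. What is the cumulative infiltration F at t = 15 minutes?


F = k * t^a = 5 * 15^0.71
F = 5 * 6.839507

34.1975 mm


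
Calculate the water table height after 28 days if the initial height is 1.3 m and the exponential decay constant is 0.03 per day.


m = m0 * exp(-k*t)
m = 1.3 * exp(-0.03 * 28)
m = 1.3 * exp(-0.8400)

0.5612 m


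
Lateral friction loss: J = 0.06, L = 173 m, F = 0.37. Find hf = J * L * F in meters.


hf = J * L * F = 0.06 * 173 * 0.37 = 3.8406 m

3.8406 m


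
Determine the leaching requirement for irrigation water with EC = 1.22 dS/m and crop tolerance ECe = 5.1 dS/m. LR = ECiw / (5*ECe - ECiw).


LR = ECiw / (5*ECe - ECiw)
LR = 1.22 / (5*5.1 - 1.22)
LR = 1.22 / 24.2800

0.0502


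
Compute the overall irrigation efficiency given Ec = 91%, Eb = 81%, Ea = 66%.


Ec = 0.91, Eb = 0.81, Ea = 0.66
E = 0.91 * 0.81 * 0.66 * 100 = 48.6486%

48.6486 %


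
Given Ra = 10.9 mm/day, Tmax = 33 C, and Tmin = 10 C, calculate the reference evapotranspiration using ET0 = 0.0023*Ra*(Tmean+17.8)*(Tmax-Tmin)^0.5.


Tmean = (Tmax + Tmin)/2 = (33 + 10)/2 = 21.5
ET0 = 0.0023 * 10.9 * (21.5 + 17.8) * sqrt(33 - 10)
ET0 = 0.0023 * 10.9 * 39.3 * 4.795832

4.7251 mm/day


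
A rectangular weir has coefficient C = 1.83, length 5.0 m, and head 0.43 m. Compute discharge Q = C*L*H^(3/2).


Q = C * L * H^(3/2) = 1.83 * 5.0 * 0.43^1.5 = 1.83 * 5.0 * 0.281970

2.5800 m^3/s


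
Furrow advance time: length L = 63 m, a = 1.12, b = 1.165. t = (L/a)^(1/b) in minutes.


t = (L/a)^(1/b)
t = (63/1.12)^(1/1.165)
t = 56.250000^(1/1.165)

31.7871 min


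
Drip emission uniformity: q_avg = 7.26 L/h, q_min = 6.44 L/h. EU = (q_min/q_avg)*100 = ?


EU = (q_min/q_avg)*100 = (6.44/7.26)*100 = 88.7052%

88.7052 %


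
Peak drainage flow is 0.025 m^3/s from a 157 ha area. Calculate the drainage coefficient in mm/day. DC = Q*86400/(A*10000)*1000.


DC = Q * 86400 / (A * 10000) * 1000
DC = 0.025 * 86400 / (157 * 10000) * 1000
DC = 2160000.0000 / 1570000

1.3758 mm/day


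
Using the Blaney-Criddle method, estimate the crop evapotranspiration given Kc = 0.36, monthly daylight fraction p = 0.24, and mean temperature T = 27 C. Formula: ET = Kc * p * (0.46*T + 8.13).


ET = Kc * p * (0.46*T + 8.13)
ET = 0.36 * 0.24 * (0.46*27 + 8.13)
ET = 0.36 * 0.24 * 20.5500

1.7755 mm/day


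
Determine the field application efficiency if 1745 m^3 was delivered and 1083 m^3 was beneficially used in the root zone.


Ea = V_root / V_field * 100 = 1083 / 1745 * 100 = 62.0630%

62.0630 %


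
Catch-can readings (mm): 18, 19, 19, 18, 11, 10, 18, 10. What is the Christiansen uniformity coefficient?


mean = 15.375000 mm
MAD = 3.781250 mm
CU = (1 - 3.781250/15.375000)*100

75.4065 %


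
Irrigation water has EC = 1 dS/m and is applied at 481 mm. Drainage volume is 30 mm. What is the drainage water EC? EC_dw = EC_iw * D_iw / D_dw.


EC_dw = EC_iw * D_iw / D_dw
EC_dw = 1 * 481 / 30
EC_dw = 481 / 30

16.0333 dS/m


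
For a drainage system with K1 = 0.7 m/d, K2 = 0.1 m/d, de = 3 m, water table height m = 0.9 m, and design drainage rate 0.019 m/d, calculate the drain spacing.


S^2 = 8*K2*de*m/q + 4*K1*m^2/q
S^2 = 8*0.1*3*0.9/0.019 + 4*0.7*0.9^2/0.019
S = sqrt(233.0526)

15.2661 m


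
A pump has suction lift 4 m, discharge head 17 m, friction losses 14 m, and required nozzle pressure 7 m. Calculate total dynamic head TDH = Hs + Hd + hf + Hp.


TDH = Hs + Hd + hf + Hp = 4 + 17 + 14 + 7 = 42

42 m


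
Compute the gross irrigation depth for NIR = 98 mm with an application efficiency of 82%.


Ea = 82% = 0.82
GID = NIR / Ea = 98 / 0.82 = 119.5122 mm

119.5122 mm


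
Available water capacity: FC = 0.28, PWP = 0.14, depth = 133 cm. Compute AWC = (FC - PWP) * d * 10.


AWC = (FC - PWP) * d * 10
AWC = (0.28 - 0.14) * 133 * 10
AWC = 0.1400 * 133 * 10

186.2000 mm


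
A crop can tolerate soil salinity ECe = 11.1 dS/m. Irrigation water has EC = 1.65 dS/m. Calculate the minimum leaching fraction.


LR = ECiw / (5*ECe - ECiw)
LR = 1.65 / (5*11.1 - 1.65)
LR = 1.65 / 53.8500

0.0306


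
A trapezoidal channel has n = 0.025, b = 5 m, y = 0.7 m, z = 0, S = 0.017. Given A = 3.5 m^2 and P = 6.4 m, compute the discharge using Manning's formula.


R = A/P = 3.5/6.4 = 0.546875
Q = (1/0.025) * 3.5 * 0.546875^(2/3) * 0.017^0.5

12.2071 m^3/s


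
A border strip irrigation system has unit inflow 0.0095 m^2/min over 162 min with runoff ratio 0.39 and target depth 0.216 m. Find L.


L = q*t/((1+r)*Z)
L = 0.0095*162/((1+0.39)*0.216)
L = 1.539/0.30024

5.1259 m


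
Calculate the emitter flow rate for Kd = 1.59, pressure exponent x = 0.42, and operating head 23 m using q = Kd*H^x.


q = Kd * H^x = 1.59 * 23^0.42 = 1.59 * 3.731863

5.9337 L/h


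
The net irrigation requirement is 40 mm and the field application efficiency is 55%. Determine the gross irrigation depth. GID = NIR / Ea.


Ea = 55% = 0.55
GID = NIR / Ea = 40 / 0.55 = 72.7273 mm

72.7273 mm


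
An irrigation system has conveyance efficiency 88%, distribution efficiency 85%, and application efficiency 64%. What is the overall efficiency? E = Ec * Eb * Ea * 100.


Ec = 0.88, Eb = 0.85, Ea = 0.64
E = 0.88 * 0.85 * 0.64 * 100 = 47.8720%

47.8720 %


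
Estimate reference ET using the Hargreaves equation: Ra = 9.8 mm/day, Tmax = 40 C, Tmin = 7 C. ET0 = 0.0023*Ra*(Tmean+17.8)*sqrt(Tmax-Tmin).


Tmean = (Tmax + Tmin)/2 = (40 + 7)/2 = 23.5
ET0 = 0.0023 * 9.8 * (23.5 + 17.8) * sqrt(40 - 7)
ET0 = 0.0023 * 9.8 * 41.3 * 5.744563

5.3476 mm/day


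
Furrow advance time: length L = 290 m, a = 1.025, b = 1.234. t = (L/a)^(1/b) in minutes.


t = (L/a)^(1/b)
t = (290/1.025)^(1/1.234)
t = 282.926829^(1/1.234)

96.9996 min


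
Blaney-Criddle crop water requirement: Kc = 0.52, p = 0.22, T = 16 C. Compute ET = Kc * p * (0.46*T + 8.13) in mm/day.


ET = Kc * p * (0.46*T + 8.13)
ET = 0.52 * 0.22 * (0.46*16 + 8.13)
ET = 0.52 * 0.22 * 15.4900

1.7721 mm/day


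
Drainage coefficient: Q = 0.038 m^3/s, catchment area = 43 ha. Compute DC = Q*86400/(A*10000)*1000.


DC = Q * 86400 / (A * 10000) * 1000
DC = 0.038 * 86400 / (43 * 10000) * 1000
DC = 3283200.0000 / 430000

7.6353 mm/day


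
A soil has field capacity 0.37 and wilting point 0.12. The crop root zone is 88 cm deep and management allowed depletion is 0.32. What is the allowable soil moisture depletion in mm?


SMD = (FC - PWP) * d * MAD * 10
SMD = (0.37 - 0.12) * 88 * 0.32 * 10
SMD = 0.2500 * 88 * 0.32 * 10

70.4000 mm


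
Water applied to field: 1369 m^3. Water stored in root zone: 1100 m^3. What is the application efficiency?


Ea = V_root / V_field * 100 = 1100 / 1369 * 100 = 80.3506%

80.3506 %


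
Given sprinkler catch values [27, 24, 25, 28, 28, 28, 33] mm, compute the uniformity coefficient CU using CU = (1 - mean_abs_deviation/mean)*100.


mean = 27.571429 mm
MAD = 1.918367 mm
CU = (1 - 1.918367/27.571429)*100

93.0422 %


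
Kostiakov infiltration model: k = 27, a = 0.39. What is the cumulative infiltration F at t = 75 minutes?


F = k * t^a = 27 * 75^0.39
F = 27 * 5.386094

145.4245 mm


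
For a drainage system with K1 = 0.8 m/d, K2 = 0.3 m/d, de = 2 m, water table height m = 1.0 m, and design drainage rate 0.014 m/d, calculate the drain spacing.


S^2 = 8*K2*de*m/q + 4*K1*m^2/q
S^2 = 8*0.3*2*1.0/0.014 + 4*0.8*1.0^2/0.014
S = sqrt(571.4286)

23.9046 m


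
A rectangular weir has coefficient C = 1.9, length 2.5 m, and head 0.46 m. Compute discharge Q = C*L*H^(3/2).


Q = C * L * H^(3/2) = 1.9 * 2.5 * 0.46^1.5 = 1.9 * 2.5 * 0.311987

1.4819 m^3/s


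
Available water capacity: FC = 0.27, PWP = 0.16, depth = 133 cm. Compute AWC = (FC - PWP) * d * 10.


AWC = (FC - PWP) * d * 10
AWC = (0.27 - 0.16) * 133 * 10
AWC = 0.1100 * 133 * 10

146.3000 mm


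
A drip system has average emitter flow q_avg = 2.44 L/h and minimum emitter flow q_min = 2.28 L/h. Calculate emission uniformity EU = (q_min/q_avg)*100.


EU = (q_min/q_avg)*100 = (2.28/2.44)*100 = 93.4426%

93.4426 %


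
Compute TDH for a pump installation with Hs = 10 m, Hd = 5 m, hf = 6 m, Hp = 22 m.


TDH = Hs + Hd + hf + Hp = 10 + 5 + 6 + 22 = 43

43 m


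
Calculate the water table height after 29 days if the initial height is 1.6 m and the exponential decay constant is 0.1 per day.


m = m0 * exp(-k*t)
m = 1.6 * exp(-0.1 * 29)
m = 1.6 * exp(-2.9000)

0.0880 m


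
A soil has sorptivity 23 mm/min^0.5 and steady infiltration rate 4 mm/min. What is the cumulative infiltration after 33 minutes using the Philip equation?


F = S*sqrt(t) + A*t
F = 23*sqrt(33) + 4*33
F = 23*5.744563 + 132

264.1249 mm


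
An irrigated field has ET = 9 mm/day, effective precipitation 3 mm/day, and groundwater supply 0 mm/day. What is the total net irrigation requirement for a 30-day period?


Daily deficit = ET - Pe - GW = 9 - 3 - 0 = 6 mm/day
NIR = 6 * 30 = 180 mm

180.0000 mm


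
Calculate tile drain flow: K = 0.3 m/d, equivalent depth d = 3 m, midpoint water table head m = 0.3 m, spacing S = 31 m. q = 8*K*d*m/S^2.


q = 8*K*d*m/S^2
q = 8*0.3*3*0.3/31^2
q = 2.1600 / 961

0.0022 m/d


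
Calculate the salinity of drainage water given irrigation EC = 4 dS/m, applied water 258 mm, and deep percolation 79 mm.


EC_dw = EC_iw * D_iw / D_dw
EC_dw = 4 * 258 / 79
EC_dw = 1032 / 79

13.0633 dS/m


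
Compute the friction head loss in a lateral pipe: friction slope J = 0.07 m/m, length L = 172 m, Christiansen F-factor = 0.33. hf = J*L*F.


hf = J * L * F = 0.07 * 172 * 0.33 = 3.9732 m

3.9732 m


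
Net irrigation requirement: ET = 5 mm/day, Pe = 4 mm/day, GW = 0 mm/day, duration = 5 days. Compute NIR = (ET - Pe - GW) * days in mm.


Daily deficit = ET - Pe - GW = 5 - 4 - 0 = 1 mm/day
NIR = 1 * 5 = 5 mm

5.0000 mm


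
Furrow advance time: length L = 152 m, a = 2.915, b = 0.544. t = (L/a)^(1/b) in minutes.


t = (L/a)^(1/b)
t = (152/2.915)^(1/0.544)
t = 52.144082^(1/0.544)

1434.2567 min


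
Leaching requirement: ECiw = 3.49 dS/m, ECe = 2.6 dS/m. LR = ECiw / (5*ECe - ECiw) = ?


LR = ECiw / (5*ECe - ECiw)
LR = 3.49 / (5*2.6 - 3.49)
LR = 3.49 / 9.5100

0.3670


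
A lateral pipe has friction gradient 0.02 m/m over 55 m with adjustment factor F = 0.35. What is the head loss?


hf = J * L * F = 0.02 * 55 * 0.35 = 0.3850 m

0.3850 m


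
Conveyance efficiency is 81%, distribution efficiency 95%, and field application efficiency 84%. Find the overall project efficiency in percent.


Ec = 0.81, Eb = 0.95, Ea = 0.84
E = 0.81 * 0.95 * 0.84 * 100 = 64.6380%

64.6380 %


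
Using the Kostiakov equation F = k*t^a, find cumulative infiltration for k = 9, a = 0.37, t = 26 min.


F = k * t^a = 9 * 26^0.37
F = 9 * 3.338414

30.0457 mm


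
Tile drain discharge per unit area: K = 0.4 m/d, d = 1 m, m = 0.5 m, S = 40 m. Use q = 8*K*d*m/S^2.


q = 8*K*d*m/S^2
q = 8*0.4*1*0.5/40^2
q = 1.6000 / 1600

0.0010 m/d


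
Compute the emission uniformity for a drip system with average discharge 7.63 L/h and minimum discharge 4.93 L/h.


EU = (q_min/q_avg)*100 = (4.93/7.63)*100 = 64.6134%

64.6134 %


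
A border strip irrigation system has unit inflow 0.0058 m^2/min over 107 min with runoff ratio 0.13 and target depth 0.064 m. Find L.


L = q*t/((1+r)*Z)
L = 0.0058*107/((1+0.13)*0.064)
L = 0.6206/0.07232

8.5813 m


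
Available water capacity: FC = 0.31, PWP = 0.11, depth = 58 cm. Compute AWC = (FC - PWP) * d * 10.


AWC = (FC - PWP) * d * 10
AWC = (0.31 - 0.11) * 58 * 10
AWC = 0.2000 * 58 * 10

116.0000 mm


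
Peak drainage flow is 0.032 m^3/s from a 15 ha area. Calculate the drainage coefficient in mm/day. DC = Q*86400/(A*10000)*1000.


DC = Q * 86400 / (A * 10000) * 1000
DC = 0.032 * 86400 / (15 * 10000) * 1000
DC = 2764800.0000 / 150000

18.4320 mm/day


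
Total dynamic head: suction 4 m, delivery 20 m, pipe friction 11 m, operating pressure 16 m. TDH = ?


TDH = Hs + Hd + hf + Hp = 4 + 20 + 11 + 16 = 51

51 m


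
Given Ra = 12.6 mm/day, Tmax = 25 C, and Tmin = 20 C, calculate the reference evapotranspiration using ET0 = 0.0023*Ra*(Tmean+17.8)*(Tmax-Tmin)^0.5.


Tmean = (Tmax + Tmin)/2 = (25 + 20)/2 = 22.5
ET0 = 0.0023 * 12.6 * (22.5 + 17.8) * sqrt(25 - 20)
ET0 = 0.0023 * 12.6 * 40.3 * 2.236068

2.6115 mm/day


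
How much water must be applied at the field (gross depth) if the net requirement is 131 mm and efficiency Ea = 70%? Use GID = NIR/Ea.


Ea = 70% = 0.7
GID = NIR / Ea = 131 / 0.7 = 187.1429 mm

187.1429 mm


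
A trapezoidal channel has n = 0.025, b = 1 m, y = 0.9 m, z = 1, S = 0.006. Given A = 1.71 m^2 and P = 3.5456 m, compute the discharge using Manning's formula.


R = A/P = 1.71/3.5456 = 0.482288
Q = (1/0.025) * 1.71 * 0.482288^(2/3) * 0.006^0.5

3.2584 m^3/s


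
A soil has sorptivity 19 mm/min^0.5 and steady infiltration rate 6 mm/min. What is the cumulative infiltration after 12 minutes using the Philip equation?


F = S*sqrt(t) + A*t
F = 19*sqrt(12) + 6*12
F = 19*3.464102 + 72

137.8179 mm


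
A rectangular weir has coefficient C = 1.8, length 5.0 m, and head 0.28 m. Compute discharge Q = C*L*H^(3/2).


Q = C * L * H^(3/2) = 1.8 * 5.0 * 0.28^1.5 = 1.8 * 5.0 * 0.148162

1.3335 m^3/s


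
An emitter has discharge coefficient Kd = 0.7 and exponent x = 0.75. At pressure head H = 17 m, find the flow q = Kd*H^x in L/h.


q = Kd * H^x = 0.7 * 17^0.75 = 0.7 * 8.372144

5.8605 L/h


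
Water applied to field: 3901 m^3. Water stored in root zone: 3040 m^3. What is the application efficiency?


Ea = V_root / V_field * 100 = 3040 / 3901 * 100 = 77.9287%

77.9287 %


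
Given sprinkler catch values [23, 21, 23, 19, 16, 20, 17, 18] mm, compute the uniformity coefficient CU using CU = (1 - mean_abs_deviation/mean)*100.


mean = 19.625000 mm
MAD = 2.125000 mm
CU = (1 - 2.125000/19.625000)*100

89.1720 %


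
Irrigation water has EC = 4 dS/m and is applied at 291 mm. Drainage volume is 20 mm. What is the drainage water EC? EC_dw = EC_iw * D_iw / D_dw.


EC_dw = EC_iw * D_iw / D_dw
EC_dw = 4 * 291 / 20
EC_dw = 1164 / 20

58.2000 dS/m


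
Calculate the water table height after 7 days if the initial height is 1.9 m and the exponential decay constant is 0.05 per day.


m = m0 * exp(-k*t)
m = 1.9 * exp(-0.05 * 7)
m = 1.9 * exp(-0.3500)

1.3389 m


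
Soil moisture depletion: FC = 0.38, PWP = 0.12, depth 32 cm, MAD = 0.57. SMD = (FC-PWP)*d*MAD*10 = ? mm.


SMD = (FC - PWP) * d * MAD * 10
SMD = (0.38 - 0.12) * 32 * 0.57 * 10
SMD = 0.2600 * 32 * 0.57 * 10

47.4240 mm


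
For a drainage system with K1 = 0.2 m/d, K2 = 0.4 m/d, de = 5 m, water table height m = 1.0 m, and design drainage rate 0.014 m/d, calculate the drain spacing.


S^2 = 8*K2*de*m/q + 4*K1*m^2/q
S^2 = 8*0.4*5*1.0/0.014 + 4*0.2*1.0^2/0.014
S = sqrt(1200.0000)

34.6410 m


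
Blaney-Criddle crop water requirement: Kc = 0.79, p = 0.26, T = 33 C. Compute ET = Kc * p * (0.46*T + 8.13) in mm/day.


ET = Kc * p * (0.46*T + 8.13)
ET = 0.79 * 0.26 * (0.46*33 + 8.13)
ET = 0.79 * 0.26 * 23.3100

4.7879 mm/day


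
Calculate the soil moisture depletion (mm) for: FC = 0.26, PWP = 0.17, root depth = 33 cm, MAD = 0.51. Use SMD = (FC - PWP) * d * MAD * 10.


SMD = (FC - PWP) * d * MAD * 10
SMD = (0.26 - 0.17) * 33 * 0.51 * 10
SMD = 0.0900 * 33 * 0.51 * 10

15.1470 mm


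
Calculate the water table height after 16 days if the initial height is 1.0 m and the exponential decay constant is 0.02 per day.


m = m0 * exp(-k*t)
m = 1.0 * exp(-0.02 * 16)
m = 1.0 * exp(-0.3200)

0.7261 m


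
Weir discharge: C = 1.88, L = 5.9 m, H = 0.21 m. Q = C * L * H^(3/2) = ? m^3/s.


Q = C * L * H^(3/2) = 1.88 * 5.9 * 0.21^1.5 = 1.88 * 5.9 * 0.096234

1.0674 m^3/s


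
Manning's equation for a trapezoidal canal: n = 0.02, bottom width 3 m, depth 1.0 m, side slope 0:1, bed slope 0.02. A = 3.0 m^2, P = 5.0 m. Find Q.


R = A/P = 3.0/5.0 = 0.600000
Q = (1/0.02) * 3.0 * 0.600000^(2/3) * 0.02^0.5

15.0906 m^3/s


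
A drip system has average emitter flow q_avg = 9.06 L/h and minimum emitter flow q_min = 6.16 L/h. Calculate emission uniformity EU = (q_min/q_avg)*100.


EU = (q_min/q_avg)*100 = (6.16/9.06)*100 = 67.9912%

67.9912 %


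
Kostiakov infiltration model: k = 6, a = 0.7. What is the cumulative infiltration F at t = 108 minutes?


F = k * t^a = 6 * 108^0.7
F = 6 * 26.509200

159.0552 mm


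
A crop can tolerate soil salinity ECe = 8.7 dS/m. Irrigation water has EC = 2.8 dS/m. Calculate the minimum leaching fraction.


LR = ECiw / (5*ECe - ECiw)
LR = 2.8 / (5*8.7 - 2.8)
LR = 2.8 / 40.7000

0.0688


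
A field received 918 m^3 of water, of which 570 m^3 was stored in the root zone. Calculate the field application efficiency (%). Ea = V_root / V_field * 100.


Ea = V_root / V_field * 100 = 570 / 918 * 100 = 62.0915%

62.0915 %


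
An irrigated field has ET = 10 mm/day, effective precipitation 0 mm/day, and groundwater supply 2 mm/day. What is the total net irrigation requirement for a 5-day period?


Daily deficit = ET - Pe - GW = 10 - 0 - 2 = 8 mm/day
NIR = 8 * 5 = 40 mm

40.0000 mm


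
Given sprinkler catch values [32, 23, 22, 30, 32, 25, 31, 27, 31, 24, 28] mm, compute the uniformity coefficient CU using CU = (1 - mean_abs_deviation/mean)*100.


mean = 27.727273 mm
MAD = 3.206612 mm
CU = (1 - 3.206612/27.727273)*100

88.4352 %


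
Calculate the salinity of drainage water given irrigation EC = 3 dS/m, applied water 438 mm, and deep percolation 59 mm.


EC_dw = EC_iw * D_iw / D_dw
EC_dw = 3 * 438 / 59
EC_dw = 1314 / 59

22.2712 dS/m


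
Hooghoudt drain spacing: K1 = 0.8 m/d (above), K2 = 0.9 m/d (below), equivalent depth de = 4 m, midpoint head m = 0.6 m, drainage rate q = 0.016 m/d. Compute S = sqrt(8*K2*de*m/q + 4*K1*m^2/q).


S^2 = 8*K2*de*m/q + 4*K1*m^2/q
S^2 = 8*0.9*4*0.6/0.016 + 4*0.8*0.6^2/0.016
S = sqrt(1152.0000)

33.9411 m


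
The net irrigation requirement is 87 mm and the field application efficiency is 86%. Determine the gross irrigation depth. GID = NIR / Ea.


Ea = 86% = 0.86
GID = NIR / Ea = 87 / 0.86 = 101.1628 mm

101.1628 mm


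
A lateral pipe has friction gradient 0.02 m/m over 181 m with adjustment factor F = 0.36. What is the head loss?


hf = J * L * F = 0.02 * 181 * 0.36 = 1.3032 m

1.3032 m


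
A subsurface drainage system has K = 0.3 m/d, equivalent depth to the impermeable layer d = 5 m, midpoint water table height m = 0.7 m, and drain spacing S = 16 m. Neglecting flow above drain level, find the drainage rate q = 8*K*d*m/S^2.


q = 8*K*d*m/S^2
q = 8*0.3*5*0.7/16^2
q = 8.4000 / 256

0.0328 m/d


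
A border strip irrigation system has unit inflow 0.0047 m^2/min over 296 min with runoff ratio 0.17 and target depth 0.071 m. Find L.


L = q*t/((1+r)*Z)
L = 0.0047*296/((1+0.17)*0.071)
L = 1.3912/0.08307

16.7473 m


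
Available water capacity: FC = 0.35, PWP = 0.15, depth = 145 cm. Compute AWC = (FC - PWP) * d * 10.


AWC = (FC - PWP) * d * 10
AWC = (0.35 - 0.15) * 145 * 10
AWC = 0.2000 * 145 * 10

290.0000 mm


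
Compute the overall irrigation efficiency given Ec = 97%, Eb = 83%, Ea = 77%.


Ec = 0.97, Eb = 0.83, Ea = 0.77
E = 0.97 * 0.83 * 0.77 * 100 = 61.9927%

61.9927 %


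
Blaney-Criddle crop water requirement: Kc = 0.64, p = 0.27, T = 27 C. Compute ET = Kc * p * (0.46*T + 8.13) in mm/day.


ET = Kc * p * (0.46*T + 8.13)
ET = 0.64 * 0.27 * (0.46*27 + 8.13)
ET = 0.64 * 0.27 * 20.5500

3.5510 mm/day


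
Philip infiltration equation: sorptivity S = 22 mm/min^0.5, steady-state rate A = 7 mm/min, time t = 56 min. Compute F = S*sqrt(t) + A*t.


F = S*sqrt(t) + A*t
F = 22*sqrt(56) + 7*56
F = 22*7.483315 + 392

556.6329 mm


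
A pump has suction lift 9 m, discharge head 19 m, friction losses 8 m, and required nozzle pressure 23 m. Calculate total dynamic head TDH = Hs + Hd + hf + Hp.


TDH = Hs + Hd + hf + Hp = 9 + 19 + 8 + 23 = 59

59 m


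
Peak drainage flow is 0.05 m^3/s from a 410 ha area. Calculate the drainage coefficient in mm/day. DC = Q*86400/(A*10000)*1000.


DC = Q * 86400 / (A * 10000) * 1000
DC = 0.05 * 86400 / (410 * 10000) * 1000
DC = 4320000.0000 / 4100000

1.0537 mm/day


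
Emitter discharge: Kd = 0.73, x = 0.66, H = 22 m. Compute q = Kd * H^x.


q = Kd * H^x = 0.73 * 22^0.66 = 0.73 * 7.691286

5.6146 L/h


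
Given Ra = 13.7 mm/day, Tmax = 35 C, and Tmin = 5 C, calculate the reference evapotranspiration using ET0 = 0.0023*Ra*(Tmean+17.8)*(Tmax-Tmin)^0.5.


Tmean = (Tmax + Tmin)/2 = (35 + 5)/2 = 20.0
ET0 = 0.0023 * 13.7 * (20.0 + 17.8) * sqrt(35 - 5)
ET0 = 0.0023 * 13.7 * 37.8 * 5.477226

6.5238 mm/day


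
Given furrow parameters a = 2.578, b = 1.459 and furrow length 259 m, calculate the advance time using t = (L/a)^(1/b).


t = (L/a)^(1/b)
t = (259/2.578)^(1/1.459)
t = 100.465477^(1/1.459)

23.5605 min


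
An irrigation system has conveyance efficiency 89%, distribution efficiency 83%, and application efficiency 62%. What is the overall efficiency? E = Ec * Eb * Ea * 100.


Ec = 0.89, Eb = 0.83, Ea = 0.62
E = 0.89 * 0.83 * 0.62 * 100 = 45.7994%

45.7994 %


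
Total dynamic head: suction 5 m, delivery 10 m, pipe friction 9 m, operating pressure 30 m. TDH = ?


TDH = Hs + Hd + hf + Hp = 5 + 10 + 9 + 30 = 54

54 m


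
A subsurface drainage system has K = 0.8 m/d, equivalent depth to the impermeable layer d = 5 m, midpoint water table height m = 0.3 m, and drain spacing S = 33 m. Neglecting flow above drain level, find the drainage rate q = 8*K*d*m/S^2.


q = 8*K*d*m/S^2
q = 8*0.8*5*0.3/33^2
q = 9.6000 / 1089

0.0088 m/d


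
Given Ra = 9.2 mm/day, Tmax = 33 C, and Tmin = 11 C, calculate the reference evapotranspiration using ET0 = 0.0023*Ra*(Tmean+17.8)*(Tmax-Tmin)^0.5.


Tmean = (Tmax + Tmin)/2 = (33 + 11)/2 = 22.0
ET0 = 0.0023 * 9.2 * (22.0 + 17.8) * sqrt(33 - 11)
ET0 = 0.0023 * 9.2 * 39.8 * 4.690416

3.9501 mm/day
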